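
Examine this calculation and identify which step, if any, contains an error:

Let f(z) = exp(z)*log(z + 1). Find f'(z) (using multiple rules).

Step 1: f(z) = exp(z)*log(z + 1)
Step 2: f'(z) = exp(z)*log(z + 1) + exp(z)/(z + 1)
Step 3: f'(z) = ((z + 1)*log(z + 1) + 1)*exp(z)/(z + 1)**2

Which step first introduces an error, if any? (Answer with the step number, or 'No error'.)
Step 3

Step 3 is incorrect due to a wrong exponent.
The step shows: ((z + 1)*log(z + 1) + 1)*exp(z)/(z + 1)**2
The correct value should be: ((z + 1)*log(z + 1) + 1)*exp(z)/(z + 1)

Explanation: The exponent -1 on z + 1 was incorrectly written as -2: the term ((z + 1)*log(z + 1) + 1)*exp(z)/(z + 1) was incorrectly written as ((z + 1)*log(z + 1) + 1)*exp(z)/(z + 1)**2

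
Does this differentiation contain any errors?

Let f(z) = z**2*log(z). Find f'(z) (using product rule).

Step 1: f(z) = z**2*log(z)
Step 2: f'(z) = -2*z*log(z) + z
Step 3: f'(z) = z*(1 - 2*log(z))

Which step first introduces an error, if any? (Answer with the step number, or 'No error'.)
Step 2

Step 2 is incorrect due to a sign flip.
The step shows: -2*z*log(z) + z
The correct value should be: 2*z*log(z) + z

Explanation: The sign of one term was flipped: the term 2*z*log(z) was incorrectly written as -2*z*log(z)
The later steps are derived from this incorrect expression, so the error originates in Step 2.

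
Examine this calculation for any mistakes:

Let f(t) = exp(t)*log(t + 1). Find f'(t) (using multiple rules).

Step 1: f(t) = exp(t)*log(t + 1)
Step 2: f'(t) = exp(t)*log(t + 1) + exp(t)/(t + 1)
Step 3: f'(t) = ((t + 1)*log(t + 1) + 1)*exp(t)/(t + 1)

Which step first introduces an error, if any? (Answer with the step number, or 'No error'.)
No error

All steps in this derivation are correct.
The final answer f'(t) = ((t + 1)*log(t + 1) + 1)*exp(t)/(t + 1) is valid.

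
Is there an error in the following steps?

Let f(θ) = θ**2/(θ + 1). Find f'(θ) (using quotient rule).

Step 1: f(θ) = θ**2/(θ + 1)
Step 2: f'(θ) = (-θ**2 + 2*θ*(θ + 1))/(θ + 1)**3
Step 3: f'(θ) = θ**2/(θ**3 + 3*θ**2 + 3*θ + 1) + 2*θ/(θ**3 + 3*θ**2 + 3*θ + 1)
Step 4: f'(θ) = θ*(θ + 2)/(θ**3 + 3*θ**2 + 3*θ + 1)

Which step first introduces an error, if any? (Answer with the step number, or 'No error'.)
Step 2

Step 2 is incorrect due to a wrong exponent.
The step shows: (-θ**2 + 2*θ*(θ + 1))/(θ + 1)**3
The correct value should be: (-θ**2 + 2*θ*(θ + 1))/(θ + 1)**2

Explanation: The exponent -2 on θ + 1 was incorrectly written as -3: the term (-θ**2 + 2*θ*(θ + 1))/(θ + 1)**2 was incorrectly written as (-θ**2 + 2*θ*(θ + 1))/(θ + 1)**3
The later steps are derived from this incorrect expression, so the error originates in Step 2.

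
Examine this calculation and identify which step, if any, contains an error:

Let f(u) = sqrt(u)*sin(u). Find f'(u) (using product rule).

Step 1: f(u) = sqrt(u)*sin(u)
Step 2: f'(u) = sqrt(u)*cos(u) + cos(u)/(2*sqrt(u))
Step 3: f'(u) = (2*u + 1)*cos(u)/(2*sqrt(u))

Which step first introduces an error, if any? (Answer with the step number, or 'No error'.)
Step 2

Step 2 is incorrect due to a wrong trig function.
The step shows: sqrt(u)*cos(u) + cos(u)/(2*sqrt(u))
The correct value should be: sqrt(u)*cos(u) + sin(u)/(2*sqrt(u))

Explanation: sin(u) was incorrectly written as cos(u): the term sin(u)/(2*sqrt(u)) was incorrectly written as cos(u)/(2*sqrt(u))
The later steps are derived from this incorrect expression, so the error originates in Step 2.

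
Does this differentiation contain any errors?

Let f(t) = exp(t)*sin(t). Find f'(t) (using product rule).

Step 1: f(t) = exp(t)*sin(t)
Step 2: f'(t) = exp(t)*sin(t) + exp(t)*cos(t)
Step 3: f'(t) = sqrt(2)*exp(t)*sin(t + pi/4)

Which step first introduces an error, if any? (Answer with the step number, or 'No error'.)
No error

All steps in this derivation are correct.
The final answer f'(t) = sqrt(2)*exp(t)*sin(t + pi/4) is valid.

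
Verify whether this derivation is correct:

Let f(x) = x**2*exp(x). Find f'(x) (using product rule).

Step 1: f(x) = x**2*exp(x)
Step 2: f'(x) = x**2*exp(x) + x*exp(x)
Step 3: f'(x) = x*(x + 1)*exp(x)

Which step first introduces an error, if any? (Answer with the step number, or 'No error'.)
Step 2

Step 2 is incorrect due to a wrong coefficient.
The step shows: x**2*exp(x) + x*exp(x)
The correct value should be: x**2*exp(x) + 2*x*exp(x)

Explanation: The coefficient 2 was incorrectly written as 1: the term 2*x*exp(x) was incorrectly written as x*exp(x)
The later steps are derived from this incorrect expression, so the error originates in Step 2.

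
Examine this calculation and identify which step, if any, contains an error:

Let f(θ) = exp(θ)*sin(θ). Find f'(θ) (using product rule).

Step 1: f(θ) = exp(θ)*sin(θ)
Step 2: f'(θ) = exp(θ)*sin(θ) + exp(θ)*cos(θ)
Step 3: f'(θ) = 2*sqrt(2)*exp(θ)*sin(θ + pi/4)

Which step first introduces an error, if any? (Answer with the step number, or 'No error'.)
Step 3

Step 3 is incorrect due to a wrong exponent.
The step shows: 2*sqrt(2)*exp(θ)*sin(θ + pi/4)
The correct value should be: sqrt(2)*exp(θ)*sin(θ + pi/4)

Explanation: The exponent 1/2 on 2 was incorrectly written as 3/2: the term sqrt(2)*exp(θ)*sin(θ + pi/4) was incorrectly written as 2*sqrt(2)*exp(θ)*sin(θ + pi/4)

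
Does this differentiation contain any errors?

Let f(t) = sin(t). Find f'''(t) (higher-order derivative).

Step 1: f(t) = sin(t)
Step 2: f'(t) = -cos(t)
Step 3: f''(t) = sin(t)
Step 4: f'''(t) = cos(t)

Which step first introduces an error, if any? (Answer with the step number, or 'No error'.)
Step 2

Step 2 is incorrect due to a sign flip.
The step shows: -cos(t)
The correct value should be: cos(t)

Explanation: The sign of the whole expression was flipped: the term cos(t) was incorrectly written as -cos(t)
The later steps are derived from this incorrect expression, so the error originates in Step 2.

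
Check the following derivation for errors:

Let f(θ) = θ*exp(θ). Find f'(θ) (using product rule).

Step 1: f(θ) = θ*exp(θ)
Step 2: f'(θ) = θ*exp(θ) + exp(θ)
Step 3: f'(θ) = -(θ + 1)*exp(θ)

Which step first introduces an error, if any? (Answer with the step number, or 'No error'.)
Step 3

Step 3 is incorrect due to a sign flip.
The step shows: -(θ + 1)*exp(θ)
The correct value should be: (θ + 1)*exp(θ)

Explanation: The sign of the whole expression was flipped: the term (θ + 1)*exp(θ) was incorrectly written as -(θ + 1)*exp(θ)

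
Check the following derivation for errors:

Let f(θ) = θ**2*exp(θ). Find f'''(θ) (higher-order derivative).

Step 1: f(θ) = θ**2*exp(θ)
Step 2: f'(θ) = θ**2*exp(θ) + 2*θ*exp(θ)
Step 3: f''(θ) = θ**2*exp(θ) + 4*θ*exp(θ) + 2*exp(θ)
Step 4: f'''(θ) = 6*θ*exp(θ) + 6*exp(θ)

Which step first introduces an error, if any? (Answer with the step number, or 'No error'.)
Step 4

Step 4 is incorrect due to a dropped term.
The step shows: 6*θ*exp(θ) + 6*exp(θ)
The correct value should be: θ**2*exp(θ) + 6*θ*exp(θ) + 6*exp(θ)

Explanation: A term was dropped: the term θ**2*exp(θ) was incorrectly omitted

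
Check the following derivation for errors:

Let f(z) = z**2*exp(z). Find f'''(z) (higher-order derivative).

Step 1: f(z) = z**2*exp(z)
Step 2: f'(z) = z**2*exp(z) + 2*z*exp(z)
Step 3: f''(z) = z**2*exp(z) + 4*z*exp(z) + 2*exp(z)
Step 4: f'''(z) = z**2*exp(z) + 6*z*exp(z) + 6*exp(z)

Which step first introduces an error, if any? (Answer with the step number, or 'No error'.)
No error

All steps in this derivation are correct.
The final answer f'''(z) = z**2*exp(z) + 6*z*exp(z) + 6*exp(z) is valid.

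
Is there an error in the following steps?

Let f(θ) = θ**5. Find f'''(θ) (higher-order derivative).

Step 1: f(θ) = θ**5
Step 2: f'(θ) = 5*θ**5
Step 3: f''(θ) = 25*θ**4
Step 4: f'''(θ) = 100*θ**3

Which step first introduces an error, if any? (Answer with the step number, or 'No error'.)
Step 2

Step 2 is incorrect due to a wrong exponent.
The step shows: 5*θ**5
The correct value should be: 5*θ**4

Explanation: The exponent 4 on θ was incorrectly written as 5: the term 5*θ**4 was incorrectly written as 5*θ**5
The later steps are derived from this incorrect expression, so the error originates in Step 2.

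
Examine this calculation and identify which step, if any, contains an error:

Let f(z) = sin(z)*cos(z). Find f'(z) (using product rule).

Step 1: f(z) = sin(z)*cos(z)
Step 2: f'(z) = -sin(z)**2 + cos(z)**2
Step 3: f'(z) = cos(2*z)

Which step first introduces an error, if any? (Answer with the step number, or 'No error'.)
No error

All steps in this derivation are correct.
The final answer f'(z) = cos(2*z) is valid.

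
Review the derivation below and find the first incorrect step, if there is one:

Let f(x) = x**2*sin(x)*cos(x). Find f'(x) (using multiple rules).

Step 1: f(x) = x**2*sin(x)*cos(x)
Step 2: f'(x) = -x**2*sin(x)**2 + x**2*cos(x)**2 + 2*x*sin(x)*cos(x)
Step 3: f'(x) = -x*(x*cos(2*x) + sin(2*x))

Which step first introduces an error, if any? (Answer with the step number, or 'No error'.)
Step 3

Step 3 is incorrect due to a sign flip.
The step shows: -x*(x*cos(2*x) + sin(2*x))
The correct value should be: x*(x*cos(2*x) + sin(2*x))

Explanation: The sign of the whole expression was flipped: the term x*(x*cos(2*x) + sin(2*x)) was incorrectly written as -x*(x*cos(2*x) + sin(2*x))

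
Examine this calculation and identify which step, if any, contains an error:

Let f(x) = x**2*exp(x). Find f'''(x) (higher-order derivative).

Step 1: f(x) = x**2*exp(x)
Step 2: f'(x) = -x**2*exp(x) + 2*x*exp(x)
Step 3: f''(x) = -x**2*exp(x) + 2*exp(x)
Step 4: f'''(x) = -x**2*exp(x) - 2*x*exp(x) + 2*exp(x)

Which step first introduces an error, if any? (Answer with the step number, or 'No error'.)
Step 2

Step 2 is incorrect due to a sign flip.
The step shows: -x**2*exp(x) + 2*x*exp(x)
The correct value should be: x**2*exp(x) + 2*x*exp(x)

Explanation: The sign of one term was flipped: the term x**2*exp(x) was incorrectly written as -x**2*exp(x)
The later steps are derived from this incorrect expression, so the error originates in Step 2.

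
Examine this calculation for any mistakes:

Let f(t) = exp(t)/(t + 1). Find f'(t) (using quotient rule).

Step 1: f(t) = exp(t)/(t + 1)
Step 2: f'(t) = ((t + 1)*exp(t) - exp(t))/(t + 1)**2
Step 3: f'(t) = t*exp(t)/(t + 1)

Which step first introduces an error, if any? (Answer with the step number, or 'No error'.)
Step 3

Step 3 is incorrect due to a wrong exponent.
The step shows: t*exp(t)/(t + 1)
The correct value should be: t*exp(t)/(t + 1)**2

Explanation: The exponent -2 on t + 1 was incorrectly written as -1: the term t*exp(t)/(t + 1)**2 was incorrectly written as t*exp(t)/(t + 1)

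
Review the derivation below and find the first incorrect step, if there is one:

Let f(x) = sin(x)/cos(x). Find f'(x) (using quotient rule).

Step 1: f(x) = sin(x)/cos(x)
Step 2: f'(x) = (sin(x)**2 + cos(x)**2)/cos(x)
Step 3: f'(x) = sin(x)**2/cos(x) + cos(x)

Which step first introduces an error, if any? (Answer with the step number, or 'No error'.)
Step 2

Step 2 is incorrect due to a wrong exponent.
The step shows: (sin(x)**2 + cos(x)**2)/cos(x)
The correct value should be: (sin(x)**2 + cos(x)**2)/cos(x)**2

Explanation: The exponent -2 on cos(x) was incorrectly written as -1: the term (sin(x)**2 + cos(x)**2)/cos(x)**2 was incorrectly written as (sin(x)**2 + cos(x)**2)/cos(x)
The later steps are derived from this incorrect expression, so the error originates in Step 2.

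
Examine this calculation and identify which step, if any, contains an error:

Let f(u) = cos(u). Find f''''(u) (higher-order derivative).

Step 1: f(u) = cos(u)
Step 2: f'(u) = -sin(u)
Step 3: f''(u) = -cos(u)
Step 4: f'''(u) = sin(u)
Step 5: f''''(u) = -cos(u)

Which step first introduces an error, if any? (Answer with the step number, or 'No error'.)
Step 5

Step 5 is incorrect due to a sign flip.
The step shows: -cos(u)
The correct value should be: cos(u)

Explanation: The sign of the whole expression was flipped: the term cos(u) was incorrectly written as -cos(u)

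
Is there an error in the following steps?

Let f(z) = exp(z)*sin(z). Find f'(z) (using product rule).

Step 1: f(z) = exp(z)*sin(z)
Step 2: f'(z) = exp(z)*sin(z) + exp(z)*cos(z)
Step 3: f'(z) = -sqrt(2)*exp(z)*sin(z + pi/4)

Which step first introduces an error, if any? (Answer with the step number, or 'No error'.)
Step 3

Step 3 is incorrect due to a sign flip.
The step shows: -sqrt(2)*exp(z)*sin(z + pi/4)
The correct value should be: sqrt(2)*exp(z)*sin(z + pi/4)

Explanation: The sign of the whole expression was flipped: the term sqrt(2)*exp(z)*sin(z + pi/4) was incorrectly written as -sqrt(2)*exp(z)*sin(z + pi/4)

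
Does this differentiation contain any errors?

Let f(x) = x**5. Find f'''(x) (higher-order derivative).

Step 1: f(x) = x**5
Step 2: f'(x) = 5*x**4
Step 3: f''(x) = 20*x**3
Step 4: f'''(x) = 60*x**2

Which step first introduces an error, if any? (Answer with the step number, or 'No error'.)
No error

All steps in this derivation are correct.
The final answer f'''(x) = 60*x**2 is valid.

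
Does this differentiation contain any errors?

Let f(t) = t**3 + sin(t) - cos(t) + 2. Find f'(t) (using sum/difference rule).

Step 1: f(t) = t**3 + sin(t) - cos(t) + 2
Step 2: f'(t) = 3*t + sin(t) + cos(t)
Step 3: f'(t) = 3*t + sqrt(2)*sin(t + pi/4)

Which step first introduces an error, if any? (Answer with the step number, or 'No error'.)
Step 2

Step 2 is incorrect due to a wrong exponent.
The step shows: 3*t + sin(t) + cos(t)
The correct value should be: 3*t**2 + sin(t) + cos(t)

Explanation: The exponent 2 on t was incorrectly written as 1: the term 3*t**2 was incorrectly written as 3*t
The later steps are derived from this incorrect expression, so the error originates in Step 2.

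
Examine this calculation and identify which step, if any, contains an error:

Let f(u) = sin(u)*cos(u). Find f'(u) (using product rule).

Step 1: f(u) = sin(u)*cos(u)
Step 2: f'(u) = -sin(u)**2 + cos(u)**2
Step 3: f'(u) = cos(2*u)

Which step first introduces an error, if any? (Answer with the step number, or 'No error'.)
No error

All steps in this derivation are correct.
The final answer f'(u) = cos(2*u) is valid.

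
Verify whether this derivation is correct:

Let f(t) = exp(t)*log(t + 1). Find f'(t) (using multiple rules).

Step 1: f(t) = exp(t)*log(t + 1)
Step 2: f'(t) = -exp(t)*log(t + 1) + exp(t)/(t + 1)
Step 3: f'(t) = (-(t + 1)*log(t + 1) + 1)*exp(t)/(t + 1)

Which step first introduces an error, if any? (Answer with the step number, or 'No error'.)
Step 2

Step 2 is incorrect due to a sign flip.
The step shows: -exp(t)*log(t + 1) + exp(t)/(t + 1)
The correct value should be: exp(t)*log(t + 1) + exp(t)/(t + 1)

Explanation: The sign of one term was flipped: the term exp(t)*log(t + 1) was incorrectly written as -exp(t)*log(t + 1)
The later steps are derived from this incorrect expression, so the error originates in Step 2.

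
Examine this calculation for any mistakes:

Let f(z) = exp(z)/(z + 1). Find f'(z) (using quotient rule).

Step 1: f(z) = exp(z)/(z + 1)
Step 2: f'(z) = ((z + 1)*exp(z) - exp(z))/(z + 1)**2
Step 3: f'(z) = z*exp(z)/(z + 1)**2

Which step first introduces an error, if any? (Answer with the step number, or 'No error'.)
No error

All steps in this derivation are correct.
The final answer f'(z) = z*exp(z)/(z + 1)**2 is valid.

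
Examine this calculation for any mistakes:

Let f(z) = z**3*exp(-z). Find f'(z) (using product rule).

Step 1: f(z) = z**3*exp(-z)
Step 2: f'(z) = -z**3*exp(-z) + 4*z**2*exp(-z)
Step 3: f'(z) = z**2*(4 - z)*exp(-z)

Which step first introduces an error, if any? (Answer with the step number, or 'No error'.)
Step 2

Step 2 is incorrect due to a wrong coefficient.
The step shows: -z**3*exp(-z) + 4*z**2*exp(-z)
The correct value should be: -z**3*exp(-z) + 3*z**2*exp(-z)

Explanation: The coefficient 3 was incorrectly written as 4: the term 3*z**2*exp(-z) was incorrectly written as 4*z**2*exp(-z)
The later steps are derived from this incorrect expression, so the error originates in Step 2.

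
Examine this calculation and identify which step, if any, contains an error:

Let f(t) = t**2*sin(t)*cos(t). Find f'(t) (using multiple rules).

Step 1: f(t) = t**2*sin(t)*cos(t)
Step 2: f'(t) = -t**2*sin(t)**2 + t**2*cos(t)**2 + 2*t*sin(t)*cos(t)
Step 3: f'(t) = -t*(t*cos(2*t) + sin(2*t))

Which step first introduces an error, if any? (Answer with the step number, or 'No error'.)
Step 3

Step 3 is incorrect due to a sign flip.
The step shows: -t*(t*cos(2*t) + sin(2*t))
The correct value should be: t*(t*cos(2*t) + sin(2*t))

Explanation: The sign of the whole expression was flipped: the term t*(t*cos(2*t) + sin(2*t)) was incorrectly written as -t*(t*cos(2*t) + sin(2*t))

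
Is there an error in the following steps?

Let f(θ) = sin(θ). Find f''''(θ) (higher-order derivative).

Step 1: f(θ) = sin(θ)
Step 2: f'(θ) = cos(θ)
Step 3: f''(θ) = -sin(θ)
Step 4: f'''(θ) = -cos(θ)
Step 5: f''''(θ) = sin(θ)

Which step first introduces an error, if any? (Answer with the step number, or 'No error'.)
No error

All steps in this derivation are correct.
The final answer f''''(θ) = sin(θ) is valid.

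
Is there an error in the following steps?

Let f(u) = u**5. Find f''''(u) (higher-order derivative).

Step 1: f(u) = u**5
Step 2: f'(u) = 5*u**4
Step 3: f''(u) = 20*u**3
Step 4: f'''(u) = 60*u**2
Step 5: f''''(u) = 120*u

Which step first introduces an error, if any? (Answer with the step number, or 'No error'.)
No error

All steps in this derivation are correct.
The final answer f''''(u) = 120*u is valid.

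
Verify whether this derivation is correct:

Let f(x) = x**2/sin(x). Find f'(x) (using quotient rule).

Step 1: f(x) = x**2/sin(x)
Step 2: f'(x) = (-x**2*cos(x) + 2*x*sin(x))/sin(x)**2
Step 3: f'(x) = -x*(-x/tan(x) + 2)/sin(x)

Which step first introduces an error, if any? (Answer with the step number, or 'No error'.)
Step 3

Step 3 is incorrect due to a sign flip.
The step shows: -x*(-x/tan(x) + 2)/sin(x)
The correct value should be: x*(-x/tan(x) + 2)/sin(x)

Explanation: The sign of the whole expression was flipped: the term x*(-x/tan(x) + 2)/sin(x) was incorrectly written as -x*(-x/tan(x) + 2)/sin(x)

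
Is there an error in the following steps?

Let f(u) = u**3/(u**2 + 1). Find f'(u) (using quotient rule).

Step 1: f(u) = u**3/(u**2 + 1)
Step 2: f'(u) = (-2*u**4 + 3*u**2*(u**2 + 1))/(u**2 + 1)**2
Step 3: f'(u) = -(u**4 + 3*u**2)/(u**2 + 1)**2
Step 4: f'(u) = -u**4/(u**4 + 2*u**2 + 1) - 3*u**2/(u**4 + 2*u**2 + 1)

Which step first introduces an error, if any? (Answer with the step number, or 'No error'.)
Step 3

Step 3 is incorrect due to a sign flip.
The step shows: -(u**4 + 3*u**2)/(u**2 + 1)**2
The correct value should be: (u**4 + 3*u**2)/(u**2 + 1)**2

Explanation: The sign of the whole expression was flipped: the term (u**4 + 3*u**2)/(u**2 + 1)**2 was incorrectly written as -(u**4 + 3*u**2)/(u**2 + 1)**2
The later steps are derived from this incorrect expression, so the error originates in Step 3.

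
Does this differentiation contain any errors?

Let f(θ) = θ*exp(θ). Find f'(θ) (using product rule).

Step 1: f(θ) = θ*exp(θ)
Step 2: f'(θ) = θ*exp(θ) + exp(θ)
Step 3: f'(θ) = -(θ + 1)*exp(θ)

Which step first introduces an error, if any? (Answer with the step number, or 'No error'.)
Step 3

Step 3 is incorrect due to a sign flip.
The step shows: -(θ + 1)*exp(θ)
The correct value should be: (θ + 1)*exp(θ)

Explanation: The sign of the whole expression was flipped: the term (θ + 1)*exp(θ) was incorrectly written as -(θ + 1)*exp(θ)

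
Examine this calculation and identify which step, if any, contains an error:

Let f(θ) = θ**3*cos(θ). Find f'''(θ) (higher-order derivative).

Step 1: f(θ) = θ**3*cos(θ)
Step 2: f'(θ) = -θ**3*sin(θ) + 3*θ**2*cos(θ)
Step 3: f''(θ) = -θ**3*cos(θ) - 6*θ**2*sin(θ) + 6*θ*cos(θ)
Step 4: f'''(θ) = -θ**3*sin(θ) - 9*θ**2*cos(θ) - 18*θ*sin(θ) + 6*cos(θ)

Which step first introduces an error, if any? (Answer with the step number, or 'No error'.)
Step 4

Step 4 is incorrect due to a sign flip.
The step shows: -θ**3*sin(θ) - 9*θ**2*cos(θ) - 18*θ*sin(θ) + 6*cos(θ)
The correct value should be: θ**3*sin(θ) - 9*θ**2*cos(θ) - 18*θ*sin(θ) + 6*cos(θ)

Explanation: The sign of one term was flipped: the term θ**3*sin(θ) was incorrectly written as -θ**3*sin(θ)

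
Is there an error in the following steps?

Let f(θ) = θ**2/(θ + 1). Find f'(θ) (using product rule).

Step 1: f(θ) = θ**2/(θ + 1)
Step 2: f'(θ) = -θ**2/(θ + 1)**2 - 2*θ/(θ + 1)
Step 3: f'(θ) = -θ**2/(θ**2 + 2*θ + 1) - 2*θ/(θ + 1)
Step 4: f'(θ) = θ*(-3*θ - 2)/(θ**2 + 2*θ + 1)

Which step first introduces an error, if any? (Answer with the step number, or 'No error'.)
Step 2

Step 2 is incorrect due to a sign flip.
The step shows: -θ**2/(θ + 1)**2 - 2*θ/(θ + 1)
The correct value should be: -θ**2/(θ + 1)**2 + 2*θ/(θ + 1)

Explanation: The sign of one term was flipped: the term 2*θ/(θ + 1) was incorrectly written as -2*θ/(θ + 1)
The later steps are derived from this incorrect expression, so the error originates in Step 2.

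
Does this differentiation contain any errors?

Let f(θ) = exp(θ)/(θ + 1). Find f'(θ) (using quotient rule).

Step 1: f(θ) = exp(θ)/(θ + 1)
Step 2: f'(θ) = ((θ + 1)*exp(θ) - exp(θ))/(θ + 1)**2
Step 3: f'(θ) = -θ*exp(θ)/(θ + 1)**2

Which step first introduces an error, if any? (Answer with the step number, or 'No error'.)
Step 3

Step 3 is incorrect due to a sign flip.
The step shows: -θ*exp(θ)/(θ + 1)**2
The correct value should be: θ*exp(θ)/(θ + 1)**2

Explanation: The sign of the whole expression was flipped: the term θ*exp(θ)/(θ + 1)**2 was incorrectly written as -θ*exp(θ)/(θ + 1)**2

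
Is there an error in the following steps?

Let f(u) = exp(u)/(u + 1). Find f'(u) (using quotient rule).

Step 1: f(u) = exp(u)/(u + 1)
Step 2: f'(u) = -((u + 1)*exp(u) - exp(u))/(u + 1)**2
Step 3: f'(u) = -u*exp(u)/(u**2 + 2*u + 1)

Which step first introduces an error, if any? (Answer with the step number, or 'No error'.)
Step 2

Step 2 is incorrect due to a sign flip.
The step shows: -((u + 1)*exp(u) - exp(u))/(u + 1)**2
The correct value should be: ((u + 1)*exp(u) - exp(u))/(u + 1)**2

Explanation: The sign of the whole expression was flipped: the term ((u + 1)*exp(u) - exp(u))/(u + 1)**2 was incorrectly written as -((u + 1)*exp(u) - exp(u))/(u + 1)**2
The later steps are derived from this incorrect expression, so the error originates in Step 2.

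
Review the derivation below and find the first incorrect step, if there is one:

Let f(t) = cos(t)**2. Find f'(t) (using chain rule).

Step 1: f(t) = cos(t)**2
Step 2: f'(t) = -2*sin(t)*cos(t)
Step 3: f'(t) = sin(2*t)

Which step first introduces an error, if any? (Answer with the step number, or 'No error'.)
Step 3

Step 3 is incorrect due to a sign flip.
The step shows: sin(2*t)
The correct value should be: -sin(2*t)

Explanation: The sign of the whole expression was flipped: the term -sin(2*t) was incorrectly written as sin(2*t)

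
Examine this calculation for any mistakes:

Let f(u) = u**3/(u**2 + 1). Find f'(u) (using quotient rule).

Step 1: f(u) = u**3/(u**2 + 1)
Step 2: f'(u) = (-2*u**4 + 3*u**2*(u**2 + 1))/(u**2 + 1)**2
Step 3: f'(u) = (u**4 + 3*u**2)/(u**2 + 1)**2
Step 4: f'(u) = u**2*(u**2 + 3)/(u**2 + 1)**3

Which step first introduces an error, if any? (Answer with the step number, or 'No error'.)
Step 4

Step 4 is incorrect due to a wrong exponent.
The step shows: u**2*(u**2 + 3)/(u**2 + 1)**3
The correct value should be: u**2*(u**2 + 3)/(u**2 + 1)**2

Explanation: The exponent -2 on u**2 + 1 was incorrectly written as -3: the term u**2*(u**2 + 3)/(u**2 + 1)**2 was incorrectly written as u**2*(u**2 + 3)/(u**2 + 1)**3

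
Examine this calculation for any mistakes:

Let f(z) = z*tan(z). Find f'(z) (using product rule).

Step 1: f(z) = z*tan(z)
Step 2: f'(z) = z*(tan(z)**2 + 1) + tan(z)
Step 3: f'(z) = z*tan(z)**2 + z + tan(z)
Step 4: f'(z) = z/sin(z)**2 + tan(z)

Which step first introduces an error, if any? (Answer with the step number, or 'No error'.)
Step 4

Step 4 is incorrect due to a wrong trig function.
The step shows: z/sin(z)**2 + tan(z)
The correct value should be: z/cos(z)**2 + tan(z)

Explanation: cos(z) was incorrectly written as sin(z): the term z/cos(z)**2 was incorrectly written as z/sin(z)**2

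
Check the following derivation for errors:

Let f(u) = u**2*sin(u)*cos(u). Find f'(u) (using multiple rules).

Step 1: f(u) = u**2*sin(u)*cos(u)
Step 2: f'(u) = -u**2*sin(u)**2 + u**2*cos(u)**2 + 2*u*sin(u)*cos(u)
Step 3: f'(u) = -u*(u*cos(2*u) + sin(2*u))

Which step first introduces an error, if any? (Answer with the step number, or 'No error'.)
Step 3

Step 3 is incorrect due to a sign flip.
The step shows: -u*(u*cos(2*u) + sin(2*u))
The correct value should be: u*(u*cos(2*u) + sin(2*u))

Explanation: The sign of the whole expression was flipped: the term u*(u*cos(2*u) + sin(2*u)) was incorrectly written as -u*(u*cos(2*u) + sin(2*u))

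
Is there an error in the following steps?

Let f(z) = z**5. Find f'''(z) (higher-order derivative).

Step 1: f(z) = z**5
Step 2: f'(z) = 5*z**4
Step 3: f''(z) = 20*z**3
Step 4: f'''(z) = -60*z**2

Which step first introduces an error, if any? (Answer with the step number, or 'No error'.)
Step 4

Step 4 is incorrect due to a sign flip.
The step shows: -60*z**2
The correct value should be: 60*z**2

Explanation: The sign of the whole expression was flipped: the term 60*z**2 was incorrectly written as -60*z**2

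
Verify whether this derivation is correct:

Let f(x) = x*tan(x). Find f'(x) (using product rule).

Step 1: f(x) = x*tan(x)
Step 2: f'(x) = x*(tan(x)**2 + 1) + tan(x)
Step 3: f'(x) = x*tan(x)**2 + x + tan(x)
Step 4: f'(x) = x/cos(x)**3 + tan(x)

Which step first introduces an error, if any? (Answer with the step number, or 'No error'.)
Step 4

Step 4 is incorrect due to a wrong exponent.
The step shows: x/cos(x)**3 + tan(x)
The correct value should be: x/cos(x)**2 + tan(x)

Explanation: The exponent -2 on cos(x) was incorrectly written as -3: the term x/cos(x)**2 was incorrectly written as x/cos(x)**3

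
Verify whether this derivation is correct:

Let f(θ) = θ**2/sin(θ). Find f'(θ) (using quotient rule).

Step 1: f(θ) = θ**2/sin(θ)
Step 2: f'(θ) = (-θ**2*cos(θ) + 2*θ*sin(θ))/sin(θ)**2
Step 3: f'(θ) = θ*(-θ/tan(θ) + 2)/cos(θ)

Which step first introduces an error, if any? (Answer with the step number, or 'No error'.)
Step 3

Step 3 is incorrect due to a wrong trig function.
The step shows: θ*(-θ/tan(θ) + 2)/cos(θ)
The correct value should be: θ*(-θ/tan(θ) + 2)/sin(θ)

Explanation: sin(θ) was incorrectly written as cos(θ): the term θ*(-θ/tan(θ) + 2)/sin(θ) was incorrectly written as θ*(-θ/tan(θ) + 2)/cos(θ)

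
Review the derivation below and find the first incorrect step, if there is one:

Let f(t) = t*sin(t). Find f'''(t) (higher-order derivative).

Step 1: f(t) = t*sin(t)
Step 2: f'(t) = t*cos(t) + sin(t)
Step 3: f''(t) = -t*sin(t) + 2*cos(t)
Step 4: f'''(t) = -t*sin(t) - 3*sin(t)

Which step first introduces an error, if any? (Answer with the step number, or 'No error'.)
Step 4

Step 4 is incorrect due to a wrong trig function.
The step shows: -t*sin(t) - 3*sin(t)
The correct value should be: -t*cos(t) - 3*sin(t)

Explanation: cos(t) was incorrectly written as sin(t): the term -t*cos(t) was incorrectly written as -t*sin(t)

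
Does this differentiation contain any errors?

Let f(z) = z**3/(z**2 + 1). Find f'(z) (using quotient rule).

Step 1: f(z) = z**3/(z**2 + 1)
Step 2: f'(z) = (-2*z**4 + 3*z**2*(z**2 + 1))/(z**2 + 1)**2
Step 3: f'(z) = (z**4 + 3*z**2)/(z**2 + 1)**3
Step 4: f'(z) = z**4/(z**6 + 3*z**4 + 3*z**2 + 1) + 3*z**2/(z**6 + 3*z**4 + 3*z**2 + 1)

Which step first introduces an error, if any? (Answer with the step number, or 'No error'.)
Step 3

Step 3 is incorrect due to a wrong exponent.
The step shows: (z**4 + 3*z**2)/(z**2 + 1)**3
The correct value should be: (z**4 + 3*z**2)/(z**2 + 1)**2

Explanation: The exponent -2 on z**2 + 1 was incorrectly written as -3: the term (z**4 + 3*z**2)/(z**2 + 1)**2 was incorrectly written as (z**4 + 3*z**2)/(z**2 + 1)**3
The later steps are derived from this incorrect expression, so the error originates in Step 3.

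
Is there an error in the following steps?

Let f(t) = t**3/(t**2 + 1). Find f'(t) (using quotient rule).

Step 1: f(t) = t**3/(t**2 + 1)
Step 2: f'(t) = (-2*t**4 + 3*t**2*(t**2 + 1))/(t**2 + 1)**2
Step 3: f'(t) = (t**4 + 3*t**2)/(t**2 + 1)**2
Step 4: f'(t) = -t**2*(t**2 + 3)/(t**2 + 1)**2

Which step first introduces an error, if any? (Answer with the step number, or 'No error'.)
Step 4

Step 4 is incorrect due to a sign flip.
The step shows: -t**2*(t**2 + 3)/(t**2 + 1)**2
The correct value should be: t**2*(t**2 + 3)/(t**2 + 1)**2

Explanation: The sign of the whole expression was flipped: the term t**2*(t**2 + 3)/(t**2 + 1)**2 was incorrectly written as -t**2*(t**2 + 3)/(t**2 + 1)**2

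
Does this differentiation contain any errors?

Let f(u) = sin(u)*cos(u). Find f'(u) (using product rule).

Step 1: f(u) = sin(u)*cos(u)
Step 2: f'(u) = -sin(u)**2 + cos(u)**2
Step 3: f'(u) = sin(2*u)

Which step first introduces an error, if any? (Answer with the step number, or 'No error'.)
Step 3

Step 3 is incorrect due to a wrong trig function.
The step shows: sin(2*u)
The correct value should be: cos(2*u)

Explanation: cos(2*u) was incorrectly written as sin(2*u): the term cos(2*u) was incorrectly written as sin(2*u)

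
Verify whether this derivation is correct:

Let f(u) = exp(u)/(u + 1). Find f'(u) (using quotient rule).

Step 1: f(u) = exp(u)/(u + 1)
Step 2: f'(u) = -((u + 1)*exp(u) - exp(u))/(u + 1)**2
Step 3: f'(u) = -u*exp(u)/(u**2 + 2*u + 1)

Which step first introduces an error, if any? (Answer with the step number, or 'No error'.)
Step 2

Step 2 is incorrect due to a sign flip.
The step shows: -((u + 1)*exp(u) - exp(u))/(u + 1)**2
The correct value should be: ((u + 1)*exp(u) - exp(u))/(u + 1)**2

Explanation: The sign of the whole expression was flipped: the term ((u + 1)*exp(u) - exp(u))/(u + 1)**2 was incorrectly written as -((u + 1)*exp(u) - exp(u))/(u + 1)**2
The later steps are derived from this incorrect expression, so the error originates in Step 2.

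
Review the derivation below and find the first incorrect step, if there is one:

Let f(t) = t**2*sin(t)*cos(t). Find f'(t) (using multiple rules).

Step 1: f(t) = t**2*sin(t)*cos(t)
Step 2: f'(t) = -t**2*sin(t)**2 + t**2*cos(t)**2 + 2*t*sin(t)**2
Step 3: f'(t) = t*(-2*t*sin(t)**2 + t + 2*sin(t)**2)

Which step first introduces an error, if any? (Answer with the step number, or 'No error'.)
Step 2

Step 2 is incorrect due to a wrong trig function.
The step shows: -t**2*sin(t)**2 + t**2*cos(t)**2 + 2*t*sin(t)**2
The correct value should be: -t**2*sin(t)**2 + t**2*cos(t)**2 + 2*t*sin(t)*cos(t)

Explanation: cos(t) was incorrectly written as sin(t): the term 2*t*sin(t)*cos(t) was incorrectly written as 2*t*sin(t)**2
The later steps are derived from this incorrect expression, so the error originates in Step 2.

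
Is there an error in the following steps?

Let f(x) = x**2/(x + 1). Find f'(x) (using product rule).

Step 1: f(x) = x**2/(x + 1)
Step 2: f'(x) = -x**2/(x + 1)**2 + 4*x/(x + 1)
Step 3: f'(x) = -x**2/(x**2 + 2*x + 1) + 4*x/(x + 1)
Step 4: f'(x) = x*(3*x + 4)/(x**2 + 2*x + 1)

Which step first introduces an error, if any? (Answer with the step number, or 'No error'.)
Step 2

Step 2 is incorrect due to a wrong coefficient.
The step shows: -x**2/(x + 1)**2 + 4*x/(x + 1)
The correct value should be: -x**2/(x + 1)**2 + 2*x/(x + 1)

Explanation: The coefficient 2 was incorrectly written as 4: the term 2*x/(x + 1) was incorrectly written as 4*x/(x + 1)
The later steps are derived from this incorrect expression, so the error originates in Step 2.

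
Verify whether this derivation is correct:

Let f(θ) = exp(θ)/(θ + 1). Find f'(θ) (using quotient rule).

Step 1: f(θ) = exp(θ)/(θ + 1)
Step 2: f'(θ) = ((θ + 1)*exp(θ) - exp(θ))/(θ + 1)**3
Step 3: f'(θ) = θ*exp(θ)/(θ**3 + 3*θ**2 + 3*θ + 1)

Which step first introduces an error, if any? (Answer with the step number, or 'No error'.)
Step 2

Step 2 is incorrect due to a wrong exponent.
The step shows: ((θ + 1)*exp(θ) - exp(θ))/(θ + 1)**3
The correct value should be: ((θ + 1)*exp(θ) - exp(θ))/(θ + 1)**2

Explanation: The exponent -2 on θ + 1 was incorrectly written as -3: the term ((θ + 1)*exp(θ) - exp(θ))/(θ + 1)**2 was incorrectly written as ((θ + 1)*exp(θ) - exp(θ))/(θ + 1)**3
The later steps are derived from this incorrect expression, so the error originates in Step 2.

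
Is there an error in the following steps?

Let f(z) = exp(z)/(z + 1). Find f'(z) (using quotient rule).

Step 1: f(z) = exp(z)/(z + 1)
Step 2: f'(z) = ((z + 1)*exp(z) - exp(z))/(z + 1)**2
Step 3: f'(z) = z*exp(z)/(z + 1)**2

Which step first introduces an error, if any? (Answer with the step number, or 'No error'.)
No error

All steps in this derivation are correct.
The final answer f'(z) = z*exp(z)/(z + 1)**2 is valid.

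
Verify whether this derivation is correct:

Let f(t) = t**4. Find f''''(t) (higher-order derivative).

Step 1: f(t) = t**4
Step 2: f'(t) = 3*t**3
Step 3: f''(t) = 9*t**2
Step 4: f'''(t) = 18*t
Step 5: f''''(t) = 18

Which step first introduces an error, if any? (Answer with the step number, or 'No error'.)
Step 2

Step 2 is incorrect due to a wrong coefficient.
The step shows: 3*t**3
The correct value should be: 4*t**3

Explanation: The coefficient 4 was incorrectly written as 3: the term 4*t**3 was incorrectly written as 3*t**3
The later steps are derived from this incorrect expression, so the error originates in Step 2.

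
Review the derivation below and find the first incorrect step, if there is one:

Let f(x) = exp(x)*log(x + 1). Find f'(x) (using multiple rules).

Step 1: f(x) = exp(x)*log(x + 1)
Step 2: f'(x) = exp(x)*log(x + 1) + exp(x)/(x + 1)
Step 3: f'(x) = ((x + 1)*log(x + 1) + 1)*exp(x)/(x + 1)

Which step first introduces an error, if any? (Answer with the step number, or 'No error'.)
No error

All steps in this derivation are correct.
The final answer f'(x) = ((x + 1)*log(x + 1) + 1)*exp(x)/(x + 1) is valid.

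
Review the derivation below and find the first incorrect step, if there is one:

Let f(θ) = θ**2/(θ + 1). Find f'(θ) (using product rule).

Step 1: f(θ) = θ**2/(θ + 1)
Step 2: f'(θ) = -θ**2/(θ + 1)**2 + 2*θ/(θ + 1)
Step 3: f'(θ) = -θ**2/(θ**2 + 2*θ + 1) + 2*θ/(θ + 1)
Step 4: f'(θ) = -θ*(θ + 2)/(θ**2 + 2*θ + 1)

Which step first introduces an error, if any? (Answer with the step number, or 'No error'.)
Step 4

Step 4 is incorrect due to a sign flip.
The step shows: -θ*(θ + 2)/(θ**2 + 2*θ + 1)
The correct value should be: θ*(θ + 2)/(θ**2 + 2*θ + 1)

Explanation: The sign of the whole expression was flipped: the term θ*(θ + 2)/(θ**2 + 2*θ + 1) was incorrectly written as -θ*(θ + 2)/(θ**2 + 2*θ + 1)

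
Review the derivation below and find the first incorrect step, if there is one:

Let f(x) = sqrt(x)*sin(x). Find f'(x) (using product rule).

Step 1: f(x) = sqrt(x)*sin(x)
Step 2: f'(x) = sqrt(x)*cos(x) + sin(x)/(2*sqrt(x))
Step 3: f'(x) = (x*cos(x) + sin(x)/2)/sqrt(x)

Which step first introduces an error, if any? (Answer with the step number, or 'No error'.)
No error

All steps in this derivation are correct.
The final answer f'(x) = (x*cos(x) + sin(x)/2)/sqrt(x) is valid.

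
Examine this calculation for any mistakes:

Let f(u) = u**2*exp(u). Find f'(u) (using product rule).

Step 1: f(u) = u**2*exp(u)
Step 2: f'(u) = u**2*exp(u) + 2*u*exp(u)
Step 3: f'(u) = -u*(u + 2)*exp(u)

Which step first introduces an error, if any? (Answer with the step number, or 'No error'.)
Step 3

Step 3 is incorrect due to a sign flip.
The step shows: -u*(u + 2)*exp(u)
The correct value should be: u*(u + 2)*exp(u)

Explanation: The sign of the whole expression was flipped: the term u*(u + 2)*exp(u) was incorrectly written as -u*(u + 2)*exp(u)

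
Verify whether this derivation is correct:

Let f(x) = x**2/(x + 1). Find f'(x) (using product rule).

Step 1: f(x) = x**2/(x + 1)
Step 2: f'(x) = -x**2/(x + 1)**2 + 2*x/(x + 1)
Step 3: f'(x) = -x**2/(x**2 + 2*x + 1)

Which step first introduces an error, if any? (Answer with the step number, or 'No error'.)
Step 3

Step 3 is incorrect due to a dropped term.
The step shows: -x**2/(x**2 + 2*x + 1)
The correct value should be: -x**2/(x**2 + 2*x + 1) + 2*x/(x + 1)

Explanation: A term was dropped: the term 2*x/(x + 1) was incorrectly omitted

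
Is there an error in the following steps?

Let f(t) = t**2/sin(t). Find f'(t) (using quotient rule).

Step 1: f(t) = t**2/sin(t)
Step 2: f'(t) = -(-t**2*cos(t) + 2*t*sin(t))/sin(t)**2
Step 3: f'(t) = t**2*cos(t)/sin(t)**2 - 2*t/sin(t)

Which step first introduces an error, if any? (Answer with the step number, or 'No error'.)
Step 2

Step 2 is incorrect due to a sign flip.
The step shows: -(-t**2*cos(t) + 2*t*sin(t))/sin(t)**2
The correct value should be: (-t**2*cos(t) + 2*t*sin(t))/sin(t)**2

Explanation: The sign of the whole expression was flipped: the term (-t**2*cos(t) + 2*t*sin(t))/sin(t)**2 was incorrectly written as -(-t**2*cos(t) + 2*t*sin(t))/sin(t)**2
The later steps are derived from this incorrect expression, so the error originates in Step 2.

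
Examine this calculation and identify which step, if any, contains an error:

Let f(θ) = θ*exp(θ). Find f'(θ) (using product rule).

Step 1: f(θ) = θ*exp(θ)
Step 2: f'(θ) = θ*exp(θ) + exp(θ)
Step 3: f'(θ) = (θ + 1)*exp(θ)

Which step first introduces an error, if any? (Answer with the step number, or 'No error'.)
No error

All steps in this derivation are correct.
The final answer f'(θ) = (θ + 1)*exp(θ) is valid.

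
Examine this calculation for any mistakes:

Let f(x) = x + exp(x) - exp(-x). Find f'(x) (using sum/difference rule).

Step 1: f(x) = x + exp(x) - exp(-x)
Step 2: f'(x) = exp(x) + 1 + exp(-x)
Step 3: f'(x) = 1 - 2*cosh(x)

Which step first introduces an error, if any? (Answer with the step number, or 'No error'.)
Step 3

Step 3 is incorrect due to a sign flip.
The step shows: 1 - 2*cosh(x)
The correct value should be: 2*cosh(x) + 1

Explanation: The sign of one term was flipped: the term 2*cosh(x) was incorrectly written as -2*cosh(x)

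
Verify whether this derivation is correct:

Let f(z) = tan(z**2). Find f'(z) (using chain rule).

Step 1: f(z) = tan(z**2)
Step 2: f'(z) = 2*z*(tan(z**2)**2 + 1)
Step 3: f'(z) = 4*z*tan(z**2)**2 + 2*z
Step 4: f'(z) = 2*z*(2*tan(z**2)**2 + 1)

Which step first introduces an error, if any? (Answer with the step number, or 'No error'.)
Step 3

Step 3 is incorrect due to a wrong coefficient.
The step shows: 4*z*tan(z**2)**2 + 2*z
The correct value should be: 2*z*tan(z**2)**2 + 2*z

Explanation: The coefficient 2 was incorrectly written as 4: the term 2*z*tan(z**2)**2 was incorrectly written as 4*z*tan(z**2)**2
The later steps are derived from this incorrect expression, so the error originates in Step 3.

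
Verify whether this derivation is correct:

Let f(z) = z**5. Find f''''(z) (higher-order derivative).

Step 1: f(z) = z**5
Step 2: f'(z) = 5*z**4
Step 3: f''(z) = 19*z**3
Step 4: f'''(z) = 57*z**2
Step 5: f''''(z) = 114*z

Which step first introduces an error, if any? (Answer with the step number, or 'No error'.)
Step 3

Step 3 is incorrect due to a wrong coefficient.
The step shows: 19*z**3
The correct value should be: 20*z**3

Explanation: The coefficient 20 was incorrectly written as 19: the term 20*z**3 was incorrectly written as 19*z**3
The later steps are derived from this incorrect expression, so the error originates in Step 3.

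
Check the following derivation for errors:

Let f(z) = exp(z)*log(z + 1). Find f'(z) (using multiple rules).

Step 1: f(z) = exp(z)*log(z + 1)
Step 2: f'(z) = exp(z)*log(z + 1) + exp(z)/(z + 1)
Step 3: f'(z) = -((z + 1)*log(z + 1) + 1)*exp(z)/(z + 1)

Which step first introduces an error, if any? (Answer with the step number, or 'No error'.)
Step 3

Step 3 is incorrect due to a sign flip.
The step shows: -((z + 1)*log(z + 1) + 1)*exp(z)/(z + 1)
The correct value should be: ((z + 1)*log(z + 1) + 1)*exp(z)/(z + 1)

Explanation: The sign of the whole expression was flipped: the term ((z + 1)*log(z + 1) + 1)*exp(z)/(z + 1) was incorrectly written as -((z + 1)*log(z + 1) + 1)*exp(z)/(z + 1)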